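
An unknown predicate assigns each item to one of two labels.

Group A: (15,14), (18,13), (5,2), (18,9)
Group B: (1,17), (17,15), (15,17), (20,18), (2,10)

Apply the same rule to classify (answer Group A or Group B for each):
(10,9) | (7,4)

Group A, Group A

Looking at the examples, the only property every 'Group A' case has and every 'Group B' case lacks is: sum is odd.
(10,9): 10+9 = 19, has this property → Group A. (7,4): 7+4 = 11, has this property → Group A.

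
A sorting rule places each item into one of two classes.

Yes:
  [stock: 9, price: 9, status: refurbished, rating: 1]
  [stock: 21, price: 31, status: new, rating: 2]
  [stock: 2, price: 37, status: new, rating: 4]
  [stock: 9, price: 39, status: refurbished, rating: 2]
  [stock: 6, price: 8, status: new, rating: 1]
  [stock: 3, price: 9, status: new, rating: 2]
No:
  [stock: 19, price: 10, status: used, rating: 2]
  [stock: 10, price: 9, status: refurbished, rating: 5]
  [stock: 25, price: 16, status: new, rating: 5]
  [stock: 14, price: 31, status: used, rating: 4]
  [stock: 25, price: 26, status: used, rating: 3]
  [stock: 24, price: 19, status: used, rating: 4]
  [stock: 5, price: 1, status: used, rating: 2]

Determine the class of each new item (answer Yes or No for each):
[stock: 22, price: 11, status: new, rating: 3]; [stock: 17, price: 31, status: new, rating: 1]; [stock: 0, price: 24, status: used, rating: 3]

A rule that fits every label: status is not used AND rating ≤ 4 — true of each 'Yes' example, false of each 'No' one.

Yes, Yes, No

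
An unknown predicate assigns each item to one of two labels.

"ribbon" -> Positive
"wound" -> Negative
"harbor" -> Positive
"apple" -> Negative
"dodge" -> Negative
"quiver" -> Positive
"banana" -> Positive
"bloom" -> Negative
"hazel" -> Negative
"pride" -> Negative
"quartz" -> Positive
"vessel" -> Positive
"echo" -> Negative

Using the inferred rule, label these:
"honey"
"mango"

Negative, Negative

One predicate separates the groups cleanly: length 6.
"honey": length 5, fails this test → Negative.
"mango": length 5, fails this test → Negative.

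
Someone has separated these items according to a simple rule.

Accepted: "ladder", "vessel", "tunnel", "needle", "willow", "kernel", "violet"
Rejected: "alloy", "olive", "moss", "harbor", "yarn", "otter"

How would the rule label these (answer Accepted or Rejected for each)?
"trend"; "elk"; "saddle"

A rule that fits every label: even length AND contains 'l' — true of each 'Accepted' example, false of each 'Rejected' one.
"trend" — length 5, no 'l', hence Rejected.
"elk" — length 3, has 'l', hence Rejected.
"saddle" — length 6, has 'l', hence Accepted.

Rejected, Rejected, Accepted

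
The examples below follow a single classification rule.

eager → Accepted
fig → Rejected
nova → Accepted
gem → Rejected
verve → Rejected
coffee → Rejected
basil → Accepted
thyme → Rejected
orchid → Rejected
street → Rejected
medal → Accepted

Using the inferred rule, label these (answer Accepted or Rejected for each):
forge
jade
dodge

Rejected, Accepted, Rejected

Comparing the two groups points to one rule — contains 'a'.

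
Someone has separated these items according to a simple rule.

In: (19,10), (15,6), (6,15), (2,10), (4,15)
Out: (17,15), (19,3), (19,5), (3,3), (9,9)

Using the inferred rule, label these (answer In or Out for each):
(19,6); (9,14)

'In' ⟺ product is even.

In, In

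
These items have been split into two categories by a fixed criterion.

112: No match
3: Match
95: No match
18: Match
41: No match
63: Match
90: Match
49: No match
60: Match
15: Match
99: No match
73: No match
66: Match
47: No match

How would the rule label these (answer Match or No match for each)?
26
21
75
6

No match, Match, Match, Match

The common property of the 'Match' items is: multiple of 3 AND at most 90. No 'No match' item has it.
26: No match (26 = 3·8 + 2, 26 ≤ 90). 21: Match (21 = 3·7, 21 ≤ 90). 75: Match (75 = 3·25, 75 ≤ 90). 6: Match (6 = 3·2, 6 ≤ 90).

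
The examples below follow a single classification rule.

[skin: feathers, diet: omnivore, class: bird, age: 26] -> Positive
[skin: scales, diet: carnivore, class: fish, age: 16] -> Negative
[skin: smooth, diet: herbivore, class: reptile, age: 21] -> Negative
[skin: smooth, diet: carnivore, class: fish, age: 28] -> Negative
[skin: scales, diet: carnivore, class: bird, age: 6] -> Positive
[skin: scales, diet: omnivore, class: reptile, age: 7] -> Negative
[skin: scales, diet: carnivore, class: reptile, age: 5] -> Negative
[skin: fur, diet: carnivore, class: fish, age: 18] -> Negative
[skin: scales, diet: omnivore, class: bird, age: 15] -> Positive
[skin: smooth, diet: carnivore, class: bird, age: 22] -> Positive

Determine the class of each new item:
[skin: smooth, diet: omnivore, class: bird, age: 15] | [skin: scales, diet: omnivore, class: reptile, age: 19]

Positive, Negative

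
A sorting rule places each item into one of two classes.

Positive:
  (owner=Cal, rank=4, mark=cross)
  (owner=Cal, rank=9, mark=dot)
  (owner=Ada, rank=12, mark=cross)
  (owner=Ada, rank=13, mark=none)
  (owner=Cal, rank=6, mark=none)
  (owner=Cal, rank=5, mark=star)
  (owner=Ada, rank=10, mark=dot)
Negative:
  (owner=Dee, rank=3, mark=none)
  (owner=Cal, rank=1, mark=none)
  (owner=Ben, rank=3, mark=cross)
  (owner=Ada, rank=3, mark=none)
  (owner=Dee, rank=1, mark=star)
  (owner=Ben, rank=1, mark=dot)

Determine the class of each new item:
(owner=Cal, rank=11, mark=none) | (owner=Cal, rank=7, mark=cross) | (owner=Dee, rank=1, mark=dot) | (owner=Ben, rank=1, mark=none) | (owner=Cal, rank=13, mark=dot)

Positive, Positive, Negative, Negative, Positive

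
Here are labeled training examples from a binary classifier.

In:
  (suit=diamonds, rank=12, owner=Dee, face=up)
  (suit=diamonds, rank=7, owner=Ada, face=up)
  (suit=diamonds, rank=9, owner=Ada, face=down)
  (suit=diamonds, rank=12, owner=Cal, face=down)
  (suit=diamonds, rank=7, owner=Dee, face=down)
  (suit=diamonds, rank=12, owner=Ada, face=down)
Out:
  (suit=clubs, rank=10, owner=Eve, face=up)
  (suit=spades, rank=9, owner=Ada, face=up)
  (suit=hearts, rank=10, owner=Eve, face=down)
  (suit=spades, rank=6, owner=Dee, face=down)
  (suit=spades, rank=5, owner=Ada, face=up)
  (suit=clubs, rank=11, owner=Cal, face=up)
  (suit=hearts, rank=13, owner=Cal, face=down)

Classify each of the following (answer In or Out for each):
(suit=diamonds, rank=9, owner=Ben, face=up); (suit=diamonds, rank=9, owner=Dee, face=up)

The rule appears to be: suit is diamonds.

In, In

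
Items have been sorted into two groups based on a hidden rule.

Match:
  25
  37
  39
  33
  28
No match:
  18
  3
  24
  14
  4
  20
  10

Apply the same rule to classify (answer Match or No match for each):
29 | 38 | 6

Match, Match, No match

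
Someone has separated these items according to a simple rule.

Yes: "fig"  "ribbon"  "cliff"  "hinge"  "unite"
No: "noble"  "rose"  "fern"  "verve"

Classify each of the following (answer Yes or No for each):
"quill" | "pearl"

Yes, No

'Yes' ⟺ contains 'i'.
"quill": Yes (has 'i'). "pearl": No (no 'i').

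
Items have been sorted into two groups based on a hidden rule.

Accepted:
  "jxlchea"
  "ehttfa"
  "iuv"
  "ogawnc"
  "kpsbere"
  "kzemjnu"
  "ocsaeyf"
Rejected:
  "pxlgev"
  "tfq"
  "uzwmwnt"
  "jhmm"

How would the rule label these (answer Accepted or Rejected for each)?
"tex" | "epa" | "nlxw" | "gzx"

Rejected, Accepted, Rejected, Rejected

All 'Accepted' examples share one property — has ≥ 2 vowels — and every 'Rejected' example lacks it.
"tex" → 1 vowel → Rejected. "epa" → 2 vowels → Accepted. "nlxw" → 0 vowels → Rejected. "gzx" → 0 vowels → Rejected.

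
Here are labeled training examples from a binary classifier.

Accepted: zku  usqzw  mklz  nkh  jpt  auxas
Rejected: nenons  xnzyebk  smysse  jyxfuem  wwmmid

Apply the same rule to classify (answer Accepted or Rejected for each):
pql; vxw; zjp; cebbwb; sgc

Accepted, Accepted, Accepted, Rejected, Accepted

One predicate separates the groups cleanly: length ≤ 5.
pql: length 3 — matches, so Accepted. vxw: length 3 — matches, so Accepted. zjp: length 3 — matches, so Accepted. cebbwb: length 6 — does not pass, so Rejected. sgc: length 3 — matches, so Accepted.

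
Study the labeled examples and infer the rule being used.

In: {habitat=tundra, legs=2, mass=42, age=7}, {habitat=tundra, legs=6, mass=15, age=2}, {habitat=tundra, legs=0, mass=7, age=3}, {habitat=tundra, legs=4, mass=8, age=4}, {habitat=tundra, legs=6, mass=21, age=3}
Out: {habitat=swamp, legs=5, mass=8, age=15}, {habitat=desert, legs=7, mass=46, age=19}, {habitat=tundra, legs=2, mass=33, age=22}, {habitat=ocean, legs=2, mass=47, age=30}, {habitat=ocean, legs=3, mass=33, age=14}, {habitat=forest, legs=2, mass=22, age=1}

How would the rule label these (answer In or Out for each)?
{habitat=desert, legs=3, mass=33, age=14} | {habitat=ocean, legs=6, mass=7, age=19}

All 'In' examples share one property — habitat is tundra AND age ≤ 7 — and every 'Out' example lacks it.

Out, Out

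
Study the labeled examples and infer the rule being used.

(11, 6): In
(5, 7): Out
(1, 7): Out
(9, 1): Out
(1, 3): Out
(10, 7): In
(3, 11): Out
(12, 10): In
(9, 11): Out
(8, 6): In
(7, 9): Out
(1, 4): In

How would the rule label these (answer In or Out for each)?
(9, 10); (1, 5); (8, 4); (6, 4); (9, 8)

In, Out, In, In, In

The pattern is that an item is 'In' exactly when: product is even.
(9, 10): 9·10 = 90, matches → In.
(1, 5): 1·5 = 5, fails the rule → Out.
(8, 4): 8·4 = 32, matches → In.
(6, 4): 6·4 = 24, matches → In.
(9, 8): 9·8 = 72, matches → In.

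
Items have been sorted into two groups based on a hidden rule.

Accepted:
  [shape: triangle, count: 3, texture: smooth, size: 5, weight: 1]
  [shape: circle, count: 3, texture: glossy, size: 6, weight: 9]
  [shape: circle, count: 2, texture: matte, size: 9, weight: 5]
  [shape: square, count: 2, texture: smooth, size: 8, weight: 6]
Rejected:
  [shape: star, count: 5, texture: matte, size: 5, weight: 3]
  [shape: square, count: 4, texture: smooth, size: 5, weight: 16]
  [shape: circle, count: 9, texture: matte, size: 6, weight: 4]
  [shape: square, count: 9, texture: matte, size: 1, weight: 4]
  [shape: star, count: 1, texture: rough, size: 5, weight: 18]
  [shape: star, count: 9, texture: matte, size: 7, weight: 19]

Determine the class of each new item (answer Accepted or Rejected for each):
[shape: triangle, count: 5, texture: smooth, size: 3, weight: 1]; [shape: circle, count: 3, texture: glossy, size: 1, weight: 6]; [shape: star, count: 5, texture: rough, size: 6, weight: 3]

'Accepted' ⟺ count ≥ 2 AND count ≤ 3.
[shape: triangle, count: 5, texture: smooth, size: 3, weight: 1]: count = 5, does not fit → Rejected.
[shape: circle, count: 3, texture: glossy, size: 1, weight: 6]: count = 3, checks out → Accepted.
[shape: star, count: 5, texture: rough, size: 6, weight: 3]: count = 5, does not fit → Rejected.

Rejected, Accepted, Rejected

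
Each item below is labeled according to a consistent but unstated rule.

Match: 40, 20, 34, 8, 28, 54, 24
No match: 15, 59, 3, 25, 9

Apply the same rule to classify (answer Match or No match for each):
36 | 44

Looking at the examples, the only property every 'Match' case has and every 'No match' case lacks is: even.
36 — 36 is even, hence Match. 44 — 44 is even, hence Match.

Match, Match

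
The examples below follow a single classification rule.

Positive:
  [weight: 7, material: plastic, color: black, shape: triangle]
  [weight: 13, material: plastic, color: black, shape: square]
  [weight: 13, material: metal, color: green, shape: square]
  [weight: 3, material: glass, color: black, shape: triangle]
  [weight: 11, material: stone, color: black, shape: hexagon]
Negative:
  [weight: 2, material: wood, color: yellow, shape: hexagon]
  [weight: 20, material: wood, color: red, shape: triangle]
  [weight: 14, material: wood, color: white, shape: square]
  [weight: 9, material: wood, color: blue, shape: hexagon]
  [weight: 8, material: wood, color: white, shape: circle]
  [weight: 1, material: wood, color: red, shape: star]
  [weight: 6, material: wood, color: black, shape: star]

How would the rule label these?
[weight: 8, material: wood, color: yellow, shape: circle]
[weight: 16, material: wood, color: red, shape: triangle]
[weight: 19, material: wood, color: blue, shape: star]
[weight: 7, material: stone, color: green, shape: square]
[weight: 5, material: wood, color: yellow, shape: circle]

Negative, Negative, Negative, Positive, Negative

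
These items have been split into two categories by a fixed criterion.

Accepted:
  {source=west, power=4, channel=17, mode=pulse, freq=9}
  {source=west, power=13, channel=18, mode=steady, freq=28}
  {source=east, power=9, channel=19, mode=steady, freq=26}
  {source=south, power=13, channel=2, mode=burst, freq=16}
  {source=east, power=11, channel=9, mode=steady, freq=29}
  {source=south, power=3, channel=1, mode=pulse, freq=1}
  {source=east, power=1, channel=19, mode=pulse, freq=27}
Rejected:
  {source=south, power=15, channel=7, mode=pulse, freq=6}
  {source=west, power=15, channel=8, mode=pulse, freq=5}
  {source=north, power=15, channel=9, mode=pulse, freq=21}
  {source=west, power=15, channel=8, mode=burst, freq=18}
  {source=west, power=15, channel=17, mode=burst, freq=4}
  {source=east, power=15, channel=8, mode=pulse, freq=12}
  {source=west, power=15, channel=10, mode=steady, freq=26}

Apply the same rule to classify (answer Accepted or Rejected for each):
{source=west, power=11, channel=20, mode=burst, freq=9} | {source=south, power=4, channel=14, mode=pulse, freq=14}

Accepted, Accepted

One predicate separates the groups cleanly: power ≤ 13.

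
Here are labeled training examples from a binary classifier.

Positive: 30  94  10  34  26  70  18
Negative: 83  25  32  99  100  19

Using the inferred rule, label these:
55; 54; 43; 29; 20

Negative, Positive, Negative, Negative, Negative

A rule that fits every label: ≡ 2 (mod 4) — true of each 'Positive' example, false of each 'Negative' one.
55: 55 mod 4 = 3 — fails this test, so Negative.
54: 54 mod 4 = 2 — checks out, so Positive.
43: 43 mod 4 = 3 — fails this test, so Negative.
29: 29 mod 4 = 1 — fails this test, so Negative.
20: 20 mod 4 = 0 — fails this test, so Negative.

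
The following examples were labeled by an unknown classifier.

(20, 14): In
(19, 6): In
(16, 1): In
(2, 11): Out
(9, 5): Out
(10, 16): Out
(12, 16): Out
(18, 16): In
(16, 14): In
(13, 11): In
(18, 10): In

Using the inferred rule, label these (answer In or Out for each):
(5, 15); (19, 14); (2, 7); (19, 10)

Out, In, Out, In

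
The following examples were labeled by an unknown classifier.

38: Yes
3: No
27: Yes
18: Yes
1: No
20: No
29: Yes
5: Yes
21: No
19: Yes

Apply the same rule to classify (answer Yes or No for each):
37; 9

The common property of the 'Yes' items is: digit sum ≥ 4. No 'No' item has it.
37: digit sum 3+7 = 10, fits → Yes.
9: digit sum 9, fits → Yes.

Yes, Yes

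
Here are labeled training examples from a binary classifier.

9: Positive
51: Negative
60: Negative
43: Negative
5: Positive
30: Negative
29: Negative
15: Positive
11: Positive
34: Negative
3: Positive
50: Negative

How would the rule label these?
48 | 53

Negative, Negative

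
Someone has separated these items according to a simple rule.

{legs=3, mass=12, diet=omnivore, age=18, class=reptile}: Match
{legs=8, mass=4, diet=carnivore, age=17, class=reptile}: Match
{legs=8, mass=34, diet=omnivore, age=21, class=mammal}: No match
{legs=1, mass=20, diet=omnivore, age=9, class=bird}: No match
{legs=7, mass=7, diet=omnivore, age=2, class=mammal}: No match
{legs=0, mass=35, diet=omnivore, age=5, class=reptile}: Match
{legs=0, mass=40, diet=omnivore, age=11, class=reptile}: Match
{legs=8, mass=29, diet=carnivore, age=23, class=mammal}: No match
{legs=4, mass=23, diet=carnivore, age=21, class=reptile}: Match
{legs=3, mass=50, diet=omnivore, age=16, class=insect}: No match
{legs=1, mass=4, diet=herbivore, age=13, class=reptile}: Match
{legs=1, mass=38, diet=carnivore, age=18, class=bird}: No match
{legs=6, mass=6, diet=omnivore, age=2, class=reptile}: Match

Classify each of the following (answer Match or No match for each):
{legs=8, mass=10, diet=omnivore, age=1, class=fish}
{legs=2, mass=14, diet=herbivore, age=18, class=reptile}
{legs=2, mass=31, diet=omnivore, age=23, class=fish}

The classifier is using: class is reptile.
No match: {legs=8, mass=10, diet=omnivore, age=1, class=fish}, since class is fish. Match: {legs=2, mass=14, diet=herbivore, age=18, class=reptile}, since class is reptile. No match: {legs=2, mass=31, diet=omnivore, age=23, class=fish}, since class is fish.

No match, Match, No match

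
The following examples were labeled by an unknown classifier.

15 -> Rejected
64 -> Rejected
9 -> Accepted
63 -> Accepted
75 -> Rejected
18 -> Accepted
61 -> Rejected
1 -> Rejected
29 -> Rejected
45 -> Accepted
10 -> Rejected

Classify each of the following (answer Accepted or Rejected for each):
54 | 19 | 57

Accepted, Rejected, Rejected

Checking candidate rules against both groups, what survives is: multiple of 9.
54: 54 = 9·6, satisfies this → Accepted.
19: 19 = 9·2 + 1, does not pass → Rejected.
57: 57 = 9·6 + 3, does not pass → Rejected.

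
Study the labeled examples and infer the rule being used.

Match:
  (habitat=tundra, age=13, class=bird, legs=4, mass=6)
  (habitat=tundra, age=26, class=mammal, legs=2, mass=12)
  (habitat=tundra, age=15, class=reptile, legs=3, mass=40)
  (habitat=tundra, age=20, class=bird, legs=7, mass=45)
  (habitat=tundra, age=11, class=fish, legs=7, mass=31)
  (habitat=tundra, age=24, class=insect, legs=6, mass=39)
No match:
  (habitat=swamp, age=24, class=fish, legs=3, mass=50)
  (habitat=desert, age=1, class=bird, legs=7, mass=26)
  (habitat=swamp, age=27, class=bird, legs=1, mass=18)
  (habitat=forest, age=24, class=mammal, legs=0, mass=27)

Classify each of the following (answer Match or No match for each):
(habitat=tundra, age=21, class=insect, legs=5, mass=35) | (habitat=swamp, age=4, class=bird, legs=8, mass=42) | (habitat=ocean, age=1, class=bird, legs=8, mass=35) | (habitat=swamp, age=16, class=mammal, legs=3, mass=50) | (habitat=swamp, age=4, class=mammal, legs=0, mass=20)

Match, No match, No match, No match, No match

The rule appears to be: habitat is tundra.
(habitat=tundra, age=21, class=insect, legs=5, mass=35): habitat is tundra — matches, so Match. (habitat=swamp, age=4, class=bird, legs=8, mass=42): habitat is swamp — lacks this property, so No match. (habitat=ocean, age=1, class=bird, legs=8, mass=35): habitat is ocean — lacks this property, so No match. (habitat=swamp, age=16, class=mammal, legs=3, mass=50): habitat is swamp — lacks this property, so No match. (habitat=swamp, age=4, class=mammal, legs=0, mass=20): habitat is swamp — lacks this property, so No match.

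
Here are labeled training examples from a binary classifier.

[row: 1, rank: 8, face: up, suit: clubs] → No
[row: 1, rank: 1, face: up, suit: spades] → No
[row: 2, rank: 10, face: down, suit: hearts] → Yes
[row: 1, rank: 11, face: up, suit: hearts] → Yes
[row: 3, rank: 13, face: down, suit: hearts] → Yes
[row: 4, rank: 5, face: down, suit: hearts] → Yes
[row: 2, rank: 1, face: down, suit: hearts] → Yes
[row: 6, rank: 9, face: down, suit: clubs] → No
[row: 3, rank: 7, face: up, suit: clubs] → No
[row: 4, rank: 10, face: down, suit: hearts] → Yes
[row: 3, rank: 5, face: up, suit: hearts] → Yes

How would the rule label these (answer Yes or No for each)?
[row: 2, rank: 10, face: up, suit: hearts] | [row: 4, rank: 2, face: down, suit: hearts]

Yes, Yes

Looking at the examples, the only property every 'Yes' case has and every 'No' case lacks is: suit is hearts.
[row: 2, rank: 10, face: up, suit: hearts]: suit is hearts — matches, so Yes. [row: 4, rank: 2, face: down, suit: hearts]: suit is hearts — matches, so Yes.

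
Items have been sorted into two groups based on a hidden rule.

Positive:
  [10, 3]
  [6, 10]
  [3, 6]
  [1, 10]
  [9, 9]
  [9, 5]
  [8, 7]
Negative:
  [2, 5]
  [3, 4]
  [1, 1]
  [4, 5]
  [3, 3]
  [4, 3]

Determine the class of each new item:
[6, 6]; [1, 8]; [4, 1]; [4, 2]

Positive, Positive, Negative, Negative

The classifier is using: max ≥ 6.
[6, 6] — max 6, hence Positive. [1, 8] — max 8, hence Positive. [4, 1] — max 4, hence Negative. [4, 2] — max 4, hence Negative.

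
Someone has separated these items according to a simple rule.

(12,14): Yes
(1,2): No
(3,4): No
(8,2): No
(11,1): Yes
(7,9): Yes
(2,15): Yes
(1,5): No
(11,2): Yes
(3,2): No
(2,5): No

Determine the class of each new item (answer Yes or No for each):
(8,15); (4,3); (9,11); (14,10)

Yes, No, Yes, Yes

'Yes' ⟺ sum ≥ 12.
(8,15): Yes (8+15 = 23).
(4,3): No (4+3 = 7).
(9,11): Yes (9+11 = 20).
(14,10): Yes (14+10 = 24).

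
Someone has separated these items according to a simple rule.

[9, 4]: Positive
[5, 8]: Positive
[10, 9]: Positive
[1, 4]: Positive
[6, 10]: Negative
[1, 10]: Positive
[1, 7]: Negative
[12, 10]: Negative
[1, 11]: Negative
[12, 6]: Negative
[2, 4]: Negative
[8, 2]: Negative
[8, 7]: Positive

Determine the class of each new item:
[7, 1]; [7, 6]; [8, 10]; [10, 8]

Negative, Positive, Negative, Negative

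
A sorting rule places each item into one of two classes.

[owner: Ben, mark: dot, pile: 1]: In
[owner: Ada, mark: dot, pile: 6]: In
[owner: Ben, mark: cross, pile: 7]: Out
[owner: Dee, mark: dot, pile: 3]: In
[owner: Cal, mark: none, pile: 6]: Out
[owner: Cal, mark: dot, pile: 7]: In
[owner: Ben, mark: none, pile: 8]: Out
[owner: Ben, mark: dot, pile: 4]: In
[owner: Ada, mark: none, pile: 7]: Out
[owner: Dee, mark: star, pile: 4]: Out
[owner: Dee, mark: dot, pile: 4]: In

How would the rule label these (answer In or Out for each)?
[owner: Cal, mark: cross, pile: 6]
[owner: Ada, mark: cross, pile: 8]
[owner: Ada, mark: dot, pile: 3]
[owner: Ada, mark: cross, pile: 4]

Out, Out, In, Out

Every 'In' example satisfies: mark is dot. None of the 'Out' examples do.
Out: [owner: Cal, mark: cross, pile: 6], since mark is cross.
Out: [owner: Ada, mark: cross, pile: 8], since mark is cross.
In: [owner: Ada, mark: dot, pile: 3], since mark is dot.
Out: [owner: Ada, mark: cross, pile: 4], since mark is cross.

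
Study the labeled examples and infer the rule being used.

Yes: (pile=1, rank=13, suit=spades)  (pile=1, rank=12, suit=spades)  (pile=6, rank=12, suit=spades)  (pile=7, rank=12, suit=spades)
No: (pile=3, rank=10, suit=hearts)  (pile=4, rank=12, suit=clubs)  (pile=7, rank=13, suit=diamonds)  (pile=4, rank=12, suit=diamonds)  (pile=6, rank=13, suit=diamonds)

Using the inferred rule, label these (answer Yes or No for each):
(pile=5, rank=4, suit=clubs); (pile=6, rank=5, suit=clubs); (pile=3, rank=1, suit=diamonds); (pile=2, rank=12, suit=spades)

No, No, No, Yes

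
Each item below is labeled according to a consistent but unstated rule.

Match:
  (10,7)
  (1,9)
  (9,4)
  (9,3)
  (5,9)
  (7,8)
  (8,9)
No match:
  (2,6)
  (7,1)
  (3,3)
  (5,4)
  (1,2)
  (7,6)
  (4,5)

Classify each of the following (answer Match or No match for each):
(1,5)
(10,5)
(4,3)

No match, Match, No match

One predicate separates the groups cleanly: max ≥ 8.
(1,5): max 5 — doesn't qualify, so No match. (10,5): max 10 — qualifies, so Match. (4,3): max 4 — doesn't qualify, so No match.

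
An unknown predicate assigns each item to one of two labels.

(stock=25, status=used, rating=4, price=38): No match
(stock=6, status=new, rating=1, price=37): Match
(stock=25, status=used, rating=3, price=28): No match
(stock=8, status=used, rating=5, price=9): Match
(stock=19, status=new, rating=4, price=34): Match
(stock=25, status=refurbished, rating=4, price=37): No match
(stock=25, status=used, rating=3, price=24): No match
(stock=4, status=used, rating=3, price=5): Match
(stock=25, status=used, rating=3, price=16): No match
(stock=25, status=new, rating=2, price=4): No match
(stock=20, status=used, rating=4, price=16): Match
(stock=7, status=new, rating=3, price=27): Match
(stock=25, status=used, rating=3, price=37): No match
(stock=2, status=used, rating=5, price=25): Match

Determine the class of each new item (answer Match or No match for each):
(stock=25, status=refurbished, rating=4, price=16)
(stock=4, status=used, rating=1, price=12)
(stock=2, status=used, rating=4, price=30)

No match, Match, Match

All 'Match' examples share one property — stock ≤ 20 — and every 'No match' example lacks it.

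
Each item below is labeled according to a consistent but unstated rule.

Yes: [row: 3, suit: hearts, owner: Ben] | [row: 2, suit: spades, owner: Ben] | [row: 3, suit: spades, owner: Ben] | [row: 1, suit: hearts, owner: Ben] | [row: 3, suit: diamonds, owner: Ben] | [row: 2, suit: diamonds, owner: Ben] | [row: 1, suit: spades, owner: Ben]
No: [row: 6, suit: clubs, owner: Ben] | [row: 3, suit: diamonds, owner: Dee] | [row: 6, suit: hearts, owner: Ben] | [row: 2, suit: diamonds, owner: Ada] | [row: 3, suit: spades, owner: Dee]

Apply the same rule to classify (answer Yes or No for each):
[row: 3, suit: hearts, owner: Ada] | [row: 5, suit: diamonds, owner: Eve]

No, No

All 'Yes' examples share one property — owner is Ben AND row ≤ 3 — and every 'No' example lacks it.
[row: 3, suit: hearts, owner: Ada] — owner is Ada, row = 3, hence No.
[row: 5, suit: diamonds, owner: Eve] — owner is Eve, row = 5, hence No.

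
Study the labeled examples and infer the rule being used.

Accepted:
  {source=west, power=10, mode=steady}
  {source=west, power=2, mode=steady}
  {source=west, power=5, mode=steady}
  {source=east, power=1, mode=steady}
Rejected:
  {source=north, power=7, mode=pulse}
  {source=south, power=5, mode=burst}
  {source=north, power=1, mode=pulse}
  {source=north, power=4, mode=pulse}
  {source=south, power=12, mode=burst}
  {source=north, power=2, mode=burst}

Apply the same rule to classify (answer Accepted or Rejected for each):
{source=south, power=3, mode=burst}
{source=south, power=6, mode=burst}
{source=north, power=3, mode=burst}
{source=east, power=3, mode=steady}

Looking at the examples, the only property every 'Accepted' case has and every 'Rejected' case lacks is: mode is steady.
Rejected: {source=south, power=3, mode=burst}, since mode is burst.
Rejected: {source=south, power=6, mode=burst}, since mode is burst.
Rejected: {source=north, power=3, mode=burst}, since mode is burst.
Accepted: {source=east, power=3, mode=steady}, since mode is steady.

Rejected, Rejected, Rejected, Accepted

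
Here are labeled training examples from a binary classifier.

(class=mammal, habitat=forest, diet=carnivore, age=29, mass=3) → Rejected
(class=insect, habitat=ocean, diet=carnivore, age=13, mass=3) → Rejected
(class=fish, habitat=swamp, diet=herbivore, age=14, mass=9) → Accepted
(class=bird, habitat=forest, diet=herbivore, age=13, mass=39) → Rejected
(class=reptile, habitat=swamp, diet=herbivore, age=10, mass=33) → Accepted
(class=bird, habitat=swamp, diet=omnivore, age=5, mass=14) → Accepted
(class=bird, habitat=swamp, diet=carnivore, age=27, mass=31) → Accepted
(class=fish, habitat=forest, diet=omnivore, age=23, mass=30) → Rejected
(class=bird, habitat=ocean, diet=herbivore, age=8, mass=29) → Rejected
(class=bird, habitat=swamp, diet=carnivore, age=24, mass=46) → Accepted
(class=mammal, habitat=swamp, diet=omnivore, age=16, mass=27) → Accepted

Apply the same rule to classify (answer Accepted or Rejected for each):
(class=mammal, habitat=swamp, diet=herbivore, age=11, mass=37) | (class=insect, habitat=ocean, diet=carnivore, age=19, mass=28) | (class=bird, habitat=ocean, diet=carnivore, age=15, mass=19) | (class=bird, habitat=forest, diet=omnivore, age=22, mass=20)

Accepted, Rejected, Rejected, Rejected

The rule appears to be: habitat is swamp.
(class=mammal, habitat=swamp, diet=herbivore, age=11, mass=37): habitat is swamp — satisfies this, so Accepted.
(class=insect, habitat=ocean, diet=carnivore, age=19, mass=28): habitat is ocean — does not pass, so Rejected.
(class=bird, habitat=ocean, diet=carnivore, age=15, mass=19): habitat is ocean — does not pass, so Rejected.
(class=bird, habitat=forest, diet=omnivore, age=22, mass=20): habitat is forest — does not pass, so Rejected.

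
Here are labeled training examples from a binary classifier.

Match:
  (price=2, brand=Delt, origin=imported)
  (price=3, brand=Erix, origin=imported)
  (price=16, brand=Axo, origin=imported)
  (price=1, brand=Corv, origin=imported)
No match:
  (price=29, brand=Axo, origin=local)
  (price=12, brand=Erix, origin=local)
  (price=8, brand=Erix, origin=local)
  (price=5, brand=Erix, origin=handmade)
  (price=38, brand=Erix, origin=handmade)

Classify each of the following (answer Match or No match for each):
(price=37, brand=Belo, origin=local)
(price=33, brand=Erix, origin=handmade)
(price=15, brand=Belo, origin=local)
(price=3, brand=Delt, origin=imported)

The pattern is that an item is 'Match' exactly when: origin is imported.
(price=37, brand=Belo, origin=local): origin is local — fails the rule, so No match. (price=33, brand=Erix, origin=handmade): origin is handmade — fails the rule, so No match. (price=15, brand=Belo, origin=local): origin is local — fails the rule, so No match. (price=3, brand=Delt, origin=imported): origin is imported — passes, so Match.

No match, No match, No match, Match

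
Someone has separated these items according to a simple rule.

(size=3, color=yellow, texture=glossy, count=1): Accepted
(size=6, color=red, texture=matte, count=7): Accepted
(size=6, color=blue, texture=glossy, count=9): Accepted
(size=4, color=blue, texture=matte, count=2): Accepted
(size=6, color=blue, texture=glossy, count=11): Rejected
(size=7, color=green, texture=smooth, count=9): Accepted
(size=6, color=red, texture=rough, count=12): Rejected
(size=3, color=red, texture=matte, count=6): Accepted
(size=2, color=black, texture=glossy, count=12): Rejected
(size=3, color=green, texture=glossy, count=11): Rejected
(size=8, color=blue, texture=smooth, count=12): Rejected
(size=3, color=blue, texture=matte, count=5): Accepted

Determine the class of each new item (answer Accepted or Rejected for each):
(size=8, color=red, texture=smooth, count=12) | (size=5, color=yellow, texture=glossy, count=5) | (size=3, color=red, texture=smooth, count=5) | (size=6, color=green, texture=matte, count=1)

Rejected, Accepted, Accepted, Accepted

A rule that fits every label: count ≤ 9 — true of each 'Accepted' example, false of each 'Rejected' one.
(size=8, color=red, texture=smooth, count=12): count = 12 — lacks this property, so Rejected.
(size=5, color=yellow, texture=glossy, count=5): count = 5 — passes, so Accepted.
(size=3, color=red, texture=smooth, count=5): count = 5 — passes, so Accepted.
(size=6, color=green, texture=matte, count=1): count = 1 — passes, so Accepted.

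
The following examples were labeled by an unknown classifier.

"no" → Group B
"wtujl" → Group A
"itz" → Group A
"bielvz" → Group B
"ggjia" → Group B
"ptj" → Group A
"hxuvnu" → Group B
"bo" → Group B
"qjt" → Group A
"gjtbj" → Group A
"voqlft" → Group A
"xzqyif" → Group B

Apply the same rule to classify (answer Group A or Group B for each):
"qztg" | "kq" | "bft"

Group A, Group B, Group A

The simplest hypothesis consistent with all the labels is: contains 't'.
"qztg": has 't' — satisfies this, so Group A. "kq": no 't' — doesn't match, so Group B. "bft": has 't' — satisfies this, so Group A.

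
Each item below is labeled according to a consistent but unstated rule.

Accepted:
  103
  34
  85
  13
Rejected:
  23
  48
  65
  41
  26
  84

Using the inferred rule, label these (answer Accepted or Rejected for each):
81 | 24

Comparing the two groups points to one rule — ≡ 1 (mod 3).
81: 81 mod 3 = 0 — doesn't match, so Rejected. 24: 24 mod 3 = 0 — doesn't match, so Rejected.

Rejected, Rejected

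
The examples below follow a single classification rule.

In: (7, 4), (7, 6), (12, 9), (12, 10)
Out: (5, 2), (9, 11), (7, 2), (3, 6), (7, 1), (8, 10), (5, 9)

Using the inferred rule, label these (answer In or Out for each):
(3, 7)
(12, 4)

Out, In

'In' ⟺ first > second AND sum ≥ 11.
(3, 7): 3 < 7, 3+7 = 10, fails the rule → Out. (12, 4): 12 > 4, 12+4 = 16, qualifies → In.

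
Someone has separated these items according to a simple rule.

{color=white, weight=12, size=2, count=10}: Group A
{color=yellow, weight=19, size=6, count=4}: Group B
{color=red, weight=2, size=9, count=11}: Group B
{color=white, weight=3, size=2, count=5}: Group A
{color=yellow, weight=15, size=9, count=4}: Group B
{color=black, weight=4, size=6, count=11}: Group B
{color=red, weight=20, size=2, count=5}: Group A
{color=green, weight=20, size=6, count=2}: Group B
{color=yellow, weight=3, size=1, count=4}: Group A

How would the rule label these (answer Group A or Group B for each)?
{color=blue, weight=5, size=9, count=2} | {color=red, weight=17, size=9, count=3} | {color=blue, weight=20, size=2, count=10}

The distinguishing property — size ≤ 2 — holds for all the 'Group A' cases and none of the 'Group B' cases.

Group B, Group B, Group A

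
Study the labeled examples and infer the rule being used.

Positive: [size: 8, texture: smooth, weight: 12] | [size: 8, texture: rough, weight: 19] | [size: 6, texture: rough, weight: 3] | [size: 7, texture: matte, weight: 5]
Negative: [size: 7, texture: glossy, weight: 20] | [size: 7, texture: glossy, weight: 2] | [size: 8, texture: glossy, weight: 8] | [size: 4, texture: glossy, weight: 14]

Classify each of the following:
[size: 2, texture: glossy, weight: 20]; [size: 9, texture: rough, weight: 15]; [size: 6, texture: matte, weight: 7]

The common property of the 'Positive' items is: texture is not glossy. No 'Negative' item has it.

Negative, Positive, Positive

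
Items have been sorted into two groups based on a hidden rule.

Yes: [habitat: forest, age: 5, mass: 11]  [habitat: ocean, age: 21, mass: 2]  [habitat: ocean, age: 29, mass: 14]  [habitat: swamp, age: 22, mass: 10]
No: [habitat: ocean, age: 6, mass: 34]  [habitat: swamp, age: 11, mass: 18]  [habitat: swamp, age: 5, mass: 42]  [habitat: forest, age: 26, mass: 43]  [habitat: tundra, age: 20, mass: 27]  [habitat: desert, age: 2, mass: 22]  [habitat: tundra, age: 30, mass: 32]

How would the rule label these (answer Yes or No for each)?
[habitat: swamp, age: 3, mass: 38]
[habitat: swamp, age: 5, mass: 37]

No, No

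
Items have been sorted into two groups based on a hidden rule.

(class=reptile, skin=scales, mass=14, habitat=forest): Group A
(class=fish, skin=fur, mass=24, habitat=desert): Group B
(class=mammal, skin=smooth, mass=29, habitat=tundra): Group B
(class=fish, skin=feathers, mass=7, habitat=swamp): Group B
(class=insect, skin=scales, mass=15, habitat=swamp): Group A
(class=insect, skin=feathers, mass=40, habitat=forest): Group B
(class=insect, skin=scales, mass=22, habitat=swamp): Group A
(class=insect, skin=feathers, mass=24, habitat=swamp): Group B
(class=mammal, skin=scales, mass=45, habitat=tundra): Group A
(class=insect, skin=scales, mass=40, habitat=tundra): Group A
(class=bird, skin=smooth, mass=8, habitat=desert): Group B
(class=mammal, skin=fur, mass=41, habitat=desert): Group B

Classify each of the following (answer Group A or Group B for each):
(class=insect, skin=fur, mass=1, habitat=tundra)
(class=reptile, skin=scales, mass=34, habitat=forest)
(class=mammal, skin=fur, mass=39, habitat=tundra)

The common property of the 'Group A' items is: skin is scales. No 'Group B' item has it.
(class=insect, skin=fur, mass=1, habitat=tundra) → skin is fur → Group B.
(class=reptile, skin=scales, mass=34, habitat=forest) → skin is scales → Group A.
(class=mammal, skin=fur, mass=39, habitat=tundra) → skin is fur → Group B.

Group B, Group A, Group B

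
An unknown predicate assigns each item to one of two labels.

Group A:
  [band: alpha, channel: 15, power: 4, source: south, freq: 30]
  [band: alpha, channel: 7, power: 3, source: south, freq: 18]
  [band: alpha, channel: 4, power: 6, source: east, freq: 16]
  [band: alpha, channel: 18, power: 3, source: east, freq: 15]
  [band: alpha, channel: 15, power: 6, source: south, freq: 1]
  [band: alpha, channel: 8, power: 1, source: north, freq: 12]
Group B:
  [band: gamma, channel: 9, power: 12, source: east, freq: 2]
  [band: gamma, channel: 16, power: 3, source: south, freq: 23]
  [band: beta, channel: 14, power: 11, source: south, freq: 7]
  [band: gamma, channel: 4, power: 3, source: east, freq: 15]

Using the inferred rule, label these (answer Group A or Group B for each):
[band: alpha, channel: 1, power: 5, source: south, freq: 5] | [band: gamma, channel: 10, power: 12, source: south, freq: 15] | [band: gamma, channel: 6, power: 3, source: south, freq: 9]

Group A, Group B, Group B

'Group A' ⟺ band is alpha.
[band: alpha, channel: 1, power: 5, source: south, freq: 5] → band is alpha → Group A. [band: gamma, channel: 10, power: 12, source: south, freq: 15] → band is gamma → Group B. [band: gamma, channel: 6, power: 3, source: south, freq: 9] → band is gamma → Group B.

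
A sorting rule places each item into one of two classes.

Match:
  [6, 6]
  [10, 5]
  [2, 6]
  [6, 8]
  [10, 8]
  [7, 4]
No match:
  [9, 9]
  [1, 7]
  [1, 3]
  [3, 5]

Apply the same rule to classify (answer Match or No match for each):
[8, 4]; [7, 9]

Match, No match

Every 'Match' example satisfies: product is even. None of the 'No match' examples do.
[8, 4] → 8·4 = 32 → Match. [7, 9] → 7·9 = 63 → No match.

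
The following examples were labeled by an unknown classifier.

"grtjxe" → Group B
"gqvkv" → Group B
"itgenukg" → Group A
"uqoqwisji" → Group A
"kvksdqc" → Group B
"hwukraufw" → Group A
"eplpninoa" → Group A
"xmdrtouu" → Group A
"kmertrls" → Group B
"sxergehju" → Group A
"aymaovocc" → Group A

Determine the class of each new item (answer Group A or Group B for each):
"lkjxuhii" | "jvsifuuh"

Group A, Group A

The simplest hypothesis consistent with all the labels is: has ≥ 2 vowels.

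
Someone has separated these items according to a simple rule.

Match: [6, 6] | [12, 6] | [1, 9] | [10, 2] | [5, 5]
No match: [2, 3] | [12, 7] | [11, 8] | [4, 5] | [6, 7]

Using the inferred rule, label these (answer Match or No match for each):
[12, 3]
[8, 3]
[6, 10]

Looking at the examples, the only property every 'Match' case has and every 'No match' case lacks is: sum is even.

No match, No match, Match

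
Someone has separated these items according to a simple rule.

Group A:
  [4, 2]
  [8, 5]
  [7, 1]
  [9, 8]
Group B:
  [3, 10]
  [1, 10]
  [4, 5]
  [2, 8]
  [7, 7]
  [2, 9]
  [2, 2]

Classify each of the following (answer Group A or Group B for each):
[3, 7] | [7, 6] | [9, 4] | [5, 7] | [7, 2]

A rule that fits every label: first > second — true of each 'Group A' example, false of each 'Group B' one.
[3, 7] → 3 < 7 → Group B. [7, 6] → 7 > 6 → Group A. [9, 4] → 9 > 4 → Group A. [5, 7] → 5 < 7 → Group B. [7, 2] → 7 > 2 → Group A.

Group B, Group A, Group A, Group B, Group A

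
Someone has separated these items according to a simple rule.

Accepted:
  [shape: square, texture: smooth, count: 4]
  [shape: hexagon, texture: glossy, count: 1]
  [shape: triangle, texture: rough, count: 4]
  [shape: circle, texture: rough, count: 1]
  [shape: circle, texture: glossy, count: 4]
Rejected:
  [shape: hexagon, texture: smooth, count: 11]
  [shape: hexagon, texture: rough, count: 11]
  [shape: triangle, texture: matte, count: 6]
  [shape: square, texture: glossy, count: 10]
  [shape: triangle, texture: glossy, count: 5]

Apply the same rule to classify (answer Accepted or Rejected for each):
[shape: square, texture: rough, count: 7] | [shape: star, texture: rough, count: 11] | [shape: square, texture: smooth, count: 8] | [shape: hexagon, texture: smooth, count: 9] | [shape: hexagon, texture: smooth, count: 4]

Rejected, Rejected, Rejected, Rejected, Accepted

'Accepted' ⟺ count ≤ 4.
[shape: square, texture: rough, count: 7]: count = 7, does not pass → Rejected.
[shape: star, texture: rough, count: 11]: count = 11, does not pass → Rejected.
[shape: square, texture: smooth, count: 8]: count = 8, does not pass → Rejected.
[shape: hexagon, texture: smooth, count: 9]: count = 9, does not pass → Rejected.
[shape: hexagon, texture: smooth, count: 4]: count = 4, has this property → Accepted.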